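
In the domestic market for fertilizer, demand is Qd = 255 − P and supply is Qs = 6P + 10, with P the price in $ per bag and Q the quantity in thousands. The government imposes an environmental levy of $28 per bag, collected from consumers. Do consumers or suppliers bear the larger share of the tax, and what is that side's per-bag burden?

Without the tax, 255 − P = 6P + 10 gives 7P = 245, so P* = $35 and Q* = 220.
With the tax collected from consumers, demand (in seller-price terms) shifts: Qd = 255 − (P + 28).
Solving gives Q = 196 with consumers paying $59 and suppliers receiving $31 (the $28 wedge).
Per-bag burden: consumers $24, suppliers $4.
Consumers take the larger share because demand is less price-elastic here (demand slope 1 vs supply slope 6).

Consumers bear the larger share: $24 per bag.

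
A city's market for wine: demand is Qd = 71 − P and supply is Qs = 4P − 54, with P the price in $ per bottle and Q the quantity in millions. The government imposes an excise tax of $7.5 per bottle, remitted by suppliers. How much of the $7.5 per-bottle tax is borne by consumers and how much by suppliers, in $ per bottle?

Before the tax: set 71 − P = 4P − 54 → P* = $25, Q* = 46.
With the tax collected from suppliers, supply shifts: Qs = 4(P − 7.5) − 54.
New equilibrium: consumers pay $31, suppliers receive $23.5, Q = 40. (Wedge: Pb − Ps = 7.5.)
Burden on consumers: $6; on suppliers: $1.5. (They sum to $7.5.)
The less price-elastic side of the market bears the larger share of a per-unit tax.

Consumers bear $6 per bottle; suppliers bear $1.5 per bottle.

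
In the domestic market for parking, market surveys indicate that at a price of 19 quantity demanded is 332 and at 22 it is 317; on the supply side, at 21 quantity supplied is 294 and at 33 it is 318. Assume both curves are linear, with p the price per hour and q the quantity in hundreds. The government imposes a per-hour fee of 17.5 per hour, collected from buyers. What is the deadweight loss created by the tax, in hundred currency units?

Demand slope: (317 − 332)/(22 − 19) = -5, so qd = 427 − 5p.
Supply slope: (318 − 294)/(33 − 21) = 2, so qs = 2p + 252.
Before the tax: set 427 − 5p = 2p + 252 → p* = 25, q* = 302.
With the tax collected from buyers, demand (in seller-price terms) shifts: qd = 427 − 5(p + 17.5).
Solving gives q = 277 with buyers paying 30 and suppliers receiving 12.5 (the 17.5 wedge).
Quantity falls by |ΔQ| = |302 − 277| = 25.
DWL = ½ · t · |ΔQ| = ½ · 17.5 · 25 = 218.75.

Deadweight loss = 218.75 hundred.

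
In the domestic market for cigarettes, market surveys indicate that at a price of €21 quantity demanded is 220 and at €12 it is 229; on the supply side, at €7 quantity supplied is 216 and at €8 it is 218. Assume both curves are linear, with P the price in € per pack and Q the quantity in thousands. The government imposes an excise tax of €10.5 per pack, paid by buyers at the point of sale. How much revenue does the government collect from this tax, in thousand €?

Tax revenue = €2320.5 thousand.

Demand slope: (229 − 220)/(12 − 21) = -1, so Qd = 241 − P.
Supply slope: (218 − 216)/(8 − 7) = 2, so Qs = 2P + 202.
Before the tax: set 241 − P = 2P + 202 → P* = €13, Q* = 228.
With the tax collected from buyers, demand (in seller-price terms) shifts: Qd = 241 − (P + 10.5).
New equilibrium: buyers pay €20, producers receive €9.5, Q = 221. (Wedge: Pb − Ps = 10.5.)
Revenue = t · Q = 10.5 · 221 = €2320.5.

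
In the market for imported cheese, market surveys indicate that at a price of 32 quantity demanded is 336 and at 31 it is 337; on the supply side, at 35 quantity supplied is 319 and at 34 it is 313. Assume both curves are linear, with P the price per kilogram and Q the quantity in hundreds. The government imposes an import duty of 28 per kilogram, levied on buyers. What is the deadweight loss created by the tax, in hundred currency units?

Demand slope: (337 − 336)/(31 − 32) = -1, so Qd = 368 − P.
Supply slope: (313 − 319)/(34 − 35) = 6, so Qs = 6P + 109.
Before the tax: set 368 − P = 6P + 109 → P* = 37, Q* = 331.
With the tax collected from buyers, demand (in seller-price terms) shifts: Qd = 368 − (P + 28).
Solving gives Q = 307 with buyers paying 61 and suppliers receiving 33 (the 28 wedge).
Quantity falls by |ΔQ| = |331 − 307| = 24.
DWL = ½ · t · |ΔQ| = ½ · 28 · 24 = 336.

Deadweight loss = 336 hundred.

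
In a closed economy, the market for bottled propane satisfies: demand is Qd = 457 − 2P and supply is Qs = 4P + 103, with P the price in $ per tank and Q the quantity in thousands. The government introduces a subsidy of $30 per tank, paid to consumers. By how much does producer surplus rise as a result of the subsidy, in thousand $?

Producer surplus rises by $3590 thousand.

Without the subsidy, 457 − 2P = 4P + 103 gives 6P = 354, so P* = $59 and Q* = 339.
With a per-unit subsidy paid to consumers, each effectively pays P − 30, so demand becomes Qd = 457 − 2(P − 30).
Solving gives Q = 379 with consumers paying $39 and producers receiving $69 (the $30 wedge).
ΔPS is the trapezoid between Q = 379 and Q = 339 of height $10: ½ · (339 + 379) · 10 = $3590.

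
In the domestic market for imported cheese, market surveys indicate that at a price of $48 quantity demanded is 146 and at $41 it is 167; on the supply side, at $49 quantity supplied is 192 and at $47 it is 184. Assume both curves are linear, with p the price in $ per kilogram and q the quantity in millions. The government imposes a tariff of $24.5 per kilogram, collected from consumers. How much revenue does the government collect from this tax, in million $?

Tax revenue = $2989 million.

Demand slope: (167 − 146)/(41 − 48) = -3, so qd = 290 − 3p.
Supply slope: (184 − 192)/(47 − 49) = 4, so qs = 4p − 4.
Without the tax, 290 − 3p = 4p − 4 gives 7p = 294, so p* = $42 and q* = 164.
With the tax collected from consumers, demand (in seller-price terms) shifts: qd = 290 − 3(p + 24.5).
New equilibrium: consumers pay $56, sellers receive $31.5, q = 122. (Wedge: pb − ps = 24.5.)
Revenue = t · Q = 24.5 · 122 = $2989.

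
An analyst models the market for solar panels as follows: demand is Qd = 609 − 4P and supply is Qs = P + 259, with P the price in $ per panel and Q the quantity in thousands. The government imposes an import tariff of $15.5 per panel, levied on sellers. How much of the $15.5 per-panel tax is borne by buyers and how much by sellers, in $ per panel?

Buyers bear $3.1 per panel; sellers bear $12.4 per panel.

Before the tax: set 609 − 4P = P + 259 → P* = $70, Q* = 329.
With the tax collected from sellers, supply shifts: Qs = (P − 15.5) + 259.
New equilibrium: buyers pay $73.1, sellers receive $57.6, Q = 316.6. (Wedge: Pb − Ps = 15.5.)
Burden on buyers: $3.1; on sellers: $12.4. (They sum to $15.5.)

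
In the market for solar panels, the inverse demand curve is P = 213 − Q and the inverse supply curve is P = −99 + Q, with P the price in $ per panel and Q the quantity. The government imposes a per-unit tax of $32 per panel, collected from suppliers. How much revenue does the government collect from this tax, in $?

Rewrite in direct form: Qd = 213 − P and Qs = P + 99.
Without the tax, 213 − P = P + 99 gives 2P = 114, so P* = $57 and Q* = 156.
With the tax collected from suppliers, supply shifts: Qs = (P − 32) + 99.
Solving gives Q = 140 with consumers paying $73 and suppliers receiving $41 (the $32 wedge).
Revenue = t · Q = 32 · 140 = $4480.

Tax revenue = $4480.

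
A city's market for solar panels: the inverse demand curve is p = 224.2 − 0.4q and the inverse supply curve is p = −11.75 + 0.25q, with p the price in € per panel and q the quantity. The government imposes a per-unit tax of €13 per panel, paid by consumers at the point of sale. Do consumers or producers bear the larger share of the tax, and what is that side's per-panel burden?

Consumers bear the larger share: €8 per panel.

Rewrite in direct form: qd = 560.5 − 2.5p and qs = 4p + 47.
Before the tax: set 560.5 − 2.5p = 4p + 47 → p* = €79, q* = 363.
With the tax collected from consumers, demand (in seller-price terms) shifts: qd = 560.5 − 2.5(p + 13).
New equilibrium: consumers pay €87, producers receive €74, q = 343. (Wedge: pb − ps = 13.)
Per-panel burden: consumers €8, producers €5.
Consumers take the larger share because demand is less price-elastic here (demand slope 2.5 vs supply slope 4).
The less price-elastic side of the market bears the larger share of a per-unit tax.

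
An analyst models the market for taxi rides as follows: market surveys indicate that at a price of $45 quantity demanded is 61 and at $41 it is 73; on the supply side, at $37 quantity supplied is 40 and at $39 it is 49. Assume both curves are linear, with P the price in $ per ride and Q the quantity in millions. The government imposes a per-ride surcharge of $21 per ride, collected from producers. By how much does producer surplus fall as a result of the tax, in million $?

Producer surplus falls by $404.04 million.

Demand slope: (73 − 61)/(41 − 45) = -3, so Qd = 196 − 3P.
Supply slope: (49 − 40)/(39 − 37) = 4.5, so Qs = 4.5P − 126.5.
Without the tax, 196 − 3P = 4.5P − 126.5 gives 7.5P = 322.5, so P* = $43 and Q* = 67.
With the tax collected from producers, supply shifts: Qs = 4.5(P − 21) − 126.5.
Solving gives Q = 29.2 with buyers paying $55.6 and producers receiving $34.6 (the $21 wedge).
ΔPS is the trapezoid between Q = 29.2 and Q = 67 of height $8.4: ½ · (67 + 29.2) · 8.4 = $404.04.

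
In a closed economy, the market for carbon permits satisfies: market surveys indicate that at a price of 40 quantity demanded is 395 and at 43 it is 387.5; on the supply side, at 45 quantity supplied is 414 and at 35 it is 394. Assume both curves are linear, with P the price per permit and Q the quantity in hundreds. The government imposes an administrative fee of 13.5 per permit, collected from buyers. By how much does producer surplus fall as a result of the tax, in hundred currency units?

Producer surplus falls by 2943.75 hundred.

Demand slope: (387.5 − 395)/(43 − 40) = -2.5, so Qd = 495 − 2.5P.
Supply slope: (394 − 414)/(35 − 45) = 2, so Qs = 2P + 324.
Without the tax, 495 − 2.5P = 2P + 324 gives 4.5P = 171, so P* = 38 and Q* = 400.
With the tax collected from buyers, demand (in seller-price terms) shifts: Qd = 495 − 2.5(P + 13.5).
Solving gives Q = 385 with buyers paying 44 and producers receiving 30.5 (the 13.5 wedge).
ΔPS is the trapezoid between Q = 385 and Q = 400 of height 7.5: ½ · (400 + 385) · 7.5 = 2943.75.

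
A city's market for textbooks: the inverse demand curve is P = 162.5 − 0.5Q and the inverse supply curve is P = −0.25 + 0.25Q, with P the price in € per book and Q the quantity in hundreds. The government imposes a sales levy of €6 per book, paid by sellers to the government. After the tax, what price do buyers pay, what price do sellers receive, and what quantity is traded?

Buyers pay €58; sellers receive €52; quantity = 209.

Inverting to Q(P) form: Qd = 325 − 2P; Qs = 4P + 1.
Before the tax: set 325 − 2P = 4P + 1 → P* = €54, Q* = 217.
With the tax collected from sellers, supply shifts: Qs = 4(P − 6) + 1.
New equilibrium: buyers pay €58, sellers receive €52, Q = 209. (Wedge: Pb − Ps = 6.)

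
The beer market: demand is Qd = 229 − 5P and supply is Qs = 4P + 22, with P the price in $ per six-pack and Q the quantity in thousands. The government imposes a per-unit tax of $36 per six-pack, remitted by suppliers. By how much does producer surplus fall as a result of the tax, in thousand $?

Producer surplus falls by $1480 thousand.

Without the tax, 229 − 5P = 4P + 22 gives 9P = 207, so P* = $23 and Q* = 114.
With the tax collected from suppliers, supply shifts: Qs = 4(P − 36) + 22.
Solving gives Q = 34 with consumers paying $39 and suppliers receiving $3 (the $36 wedge).
ΔPS is the trapezoid between Q = 34 and Q = 114 of height $20: ½ · (114 + 34) · 20 = $1480.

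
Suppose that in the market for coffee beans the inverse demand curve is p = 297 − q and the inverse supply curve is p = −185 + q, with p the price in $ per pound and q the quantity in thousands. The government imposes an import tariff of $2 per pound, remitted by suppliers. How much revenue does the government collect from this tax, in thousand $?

Tax revenue = $480 thousand.

Rewrite in direct form: qd = 297 − p and qs = p + 185.
Before the tax: set 297 − p = p + 185 → p* = $56, q* = 241.
With the tax collected from suppliers, supply shifts: qs = (p − 2) + 185.
New equilibrium: buyers pay $57, suppliers receive $55, q = 240. (Wedge: pb − ps = 2.)
Revenue = t · Q = 2 · 240 = $480.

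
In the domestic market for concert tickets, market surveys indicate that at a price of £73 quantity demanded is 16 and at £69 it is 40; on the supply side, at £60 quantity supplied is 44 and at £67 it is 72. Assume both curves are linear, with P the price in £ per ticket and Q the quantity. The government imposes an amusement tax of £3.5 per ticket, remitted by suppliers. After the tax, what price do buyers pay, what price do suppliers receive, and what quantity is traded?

Buyers pay £66.4; suppliers receive £62.9; quantity = 55.6.

Demand slope: (40 − 16)/(69 − 73) = -6, so Qd = 454 − 6P.
Supply slope: (72 − 44)/(67 − 60) = 4, so Qs = 4P − 196.
Before the tax: set 454 − 6P = 4P − 196 → P* = £65, Q* = 64.
With the tax collected from suppliers, supply shifts: Qs = 4(P − 3.5) − 196.
Solving gives Q = 55.6 with buyers paying £66.4 and suppliers receiving £62.9 (the £3.5 wedge).
The less price-elastic side of the market bears the larger share of a per-unit tax.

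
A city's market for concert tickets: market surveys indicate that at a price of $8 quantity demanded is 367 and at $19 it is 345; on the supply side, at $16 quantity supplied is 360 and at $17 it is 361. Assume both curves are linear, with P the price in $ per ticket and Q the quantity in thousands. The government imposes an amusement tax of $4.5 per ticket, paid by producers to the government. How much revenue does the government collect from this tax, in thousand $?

Demand slope: (345 − 367)/(19 − 8) = -2, so Qd = 383 − 2P.
Supply slope: (361 − 360)/(17 − 16) = 1, so Qs = P + 344.
Without the tax, 383 − 2P = P + 344 gives 3P = 39, so P* = $13 and Q* = 357.
With the tax collected from producers, supply shifts: Qs = (P − 4.5) + 344.
Solving gives Q = 354 with buyers paying $14.5 and producers receiving $10 (the $4.5 wedge).
Revenue = t · Q = 4.5 · 354 = $1593.

Tax revenue = $1593 thousand.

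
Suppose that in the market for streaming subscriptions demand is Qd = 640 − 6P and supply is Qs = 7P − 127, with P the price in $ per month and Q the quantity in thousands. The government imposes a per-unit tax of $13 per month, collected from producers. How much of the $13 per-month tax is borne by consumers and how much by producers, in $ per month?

Consumers bear $7 per month; producers bear $6 per month.

Without the tax, 640 − 6P = 7P − 127 gives 13P = 767, so P* = $59 and Q* = 286.
With the tax collected from producers, supply shifts: Qs = 7(P − 13) − 127.
New equilibrium: consumers pay $66, producers receive $53, Q = 244. (Wedge: Pb − Ps = 13.)
Burden on consumers: $7; on producers: $6. (They sum to $13.)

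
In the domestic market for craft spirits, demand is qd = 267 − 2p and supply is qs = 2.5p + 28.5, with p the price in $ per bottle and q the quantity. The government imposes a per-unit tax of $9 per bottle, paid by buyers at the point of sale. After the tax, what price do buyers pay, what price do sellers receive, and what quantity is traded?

Before the tax: set 267 − 2p = 2.5p + 28.5 → p* = $53, q* = 161.
With the tax collected from buyers, demand (in seller-price terms) shifts: qd = 267 − 2(p + 9).
New equilibrium: buyers pay $58, sellers receive $49, q = 151. (Wedge: pb − ps = 9.)
The less price-elastic side of the market bears the larger share of a per-unit tax.

Buyers pay $58; sellers receive $49; quantity = 151.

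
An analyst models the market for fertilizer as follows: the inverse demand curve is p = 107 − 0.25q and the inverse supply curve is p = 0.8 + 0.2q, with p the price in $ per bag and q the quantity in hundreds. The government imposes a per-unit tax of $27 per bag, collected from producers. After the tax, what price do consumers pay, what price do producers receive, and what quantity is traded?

Rewrite in direct form: qd = 428 − 4p and qs = 5p − 4.
Without the tax, 428 − 4p = 5p − 4 gives 9p = 432, so p* = $48 and q* = 236.
With the tax collected from producers, supply shifts: qs = 5(p − 27) − 4.
New equilibrium: consumers pay $63, producers receive $36, q = 176. (Wedge: pb − ps = 27.)
The less price-elastic side of the market bears the larger share of a per-unit tax.

Consumers pay $63; producers receive $36; quantity = 176.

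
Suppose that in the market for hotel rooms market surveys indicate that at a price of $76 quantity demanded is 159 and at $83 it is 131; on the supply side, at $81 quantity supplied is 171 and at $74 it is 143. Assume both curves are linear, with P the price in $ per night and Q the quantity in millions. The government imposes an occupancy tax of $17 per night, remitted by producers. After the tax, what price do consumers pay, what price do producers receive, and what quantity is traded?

Demand slope: (131 − 159)/(83 − 76) = -4, so Qd = 463 − 4P.
Supply slope: (143 − 171)/(74 − 81) = 4, so Qs = 4P − 153.
Without the tax, 463 − 4P = 4P − 153 gives 8P = 616, so P* = $77 and Q* = 155.
With the tax collected from producers, supply shifts: Qs = 4(P − 17) − 153.
New equilibrium: consumers pay $85.5, producers receive $68.5, Q = 121. (Wedge: Pb − Ps = 17.)

Consumers pay $85.5; producers receive $68.5; quantity = 121.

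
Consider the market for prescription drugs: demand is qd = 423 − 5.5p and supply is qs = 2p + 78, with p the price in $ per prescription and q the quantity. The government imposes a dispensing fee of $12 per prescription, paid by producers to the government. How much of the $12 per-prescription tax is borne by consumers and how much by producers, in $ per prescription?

Without the tax, 423 − 5.5p = 2p + 78 gives 7.5p = 345, so p* = $46 and q* = 170.
With the tax collected from producers, supply shifts: qs = 2(p − 12) + 78.
Solving gives q = 152.4 with consumers paying $49.2 and producers receiving $37.2 (the $12 wedge).
Burden on consumers: $3.2; on producers: $8.8. (They sum to $12.)
The less price-elastic side of the market bears the larger share of a per-unit tax.

Consumers bear $3.2 per prescription; producers bear $8.8 per prescription.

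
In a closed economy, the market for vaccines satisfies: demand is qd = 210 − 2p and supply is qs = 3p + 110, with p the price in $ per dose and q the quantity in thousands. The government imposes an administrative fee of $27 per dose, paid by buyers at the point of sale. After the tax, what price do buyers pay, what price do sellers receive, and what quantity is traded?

Without the tax, 210 − 2p = 3p + 110 gives 5p = 100, so p* = $20 and q* = 170.
With the tax collected from buyers, demand (in seller-price terms) shifts: qd = 210 − 2(p + 27).
New equilibrium: buyers pay $36.2, sellers receive $9.2, q = 137.6. (Wedge: pb − ps = 27.)
The less price-elastic side of the market bears the larger share of a per-unit tax.

Buyers pay $36.2; sellers receive $9.2; quantity = 137.6.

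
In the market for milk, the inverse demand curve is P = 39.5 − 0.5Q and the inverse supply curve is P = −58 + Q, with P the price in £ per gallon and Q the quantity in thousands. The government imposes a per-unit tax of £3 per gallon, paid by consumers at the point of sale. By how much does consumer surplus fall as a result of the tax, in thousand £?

Consumer surplus falls by £64 thousand.

Rewrite in direct form: Qd = 79 − 2P and Qs = P + 58.
Before the tax: set 79 − 2P = P + 58 → P* = £7, Q* = 65.
With the tax collected from consumers, demand (in seller-price terms) shifts: Qd = 79 − 2(P + 3).
New equilibrium: consumers pay £8, sellers receive £5, Q = 63. (Wedge: Pb − Ps = 3.)
ΔCS is the trapezoid between Q = 63 and Q = 65 of height £1: ½ · (65 + 63) · 1 = £64.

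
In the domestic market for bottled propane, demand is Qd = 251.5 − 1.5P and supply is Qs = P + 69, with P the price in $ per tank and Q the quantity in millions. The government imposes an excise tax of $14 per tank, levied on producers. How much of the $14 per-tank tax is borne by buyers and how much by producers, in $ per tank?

Before the tax: set 251.5 − 1.5P = P + 69 → P* = $73, Q* = 142.
With the tax collected from producers, supply shifts: Qs = (P − 14) + 69.
Solving gives Q = 133.6 with buyers paying $78.6 and producers receiving $64.6 (the $14 wedge).
Burden on buyers: $5.6; on producers: $8.4. (They sum to $14.)

Buyers bear $5.6 per tank; producers bear $8.4 per tank.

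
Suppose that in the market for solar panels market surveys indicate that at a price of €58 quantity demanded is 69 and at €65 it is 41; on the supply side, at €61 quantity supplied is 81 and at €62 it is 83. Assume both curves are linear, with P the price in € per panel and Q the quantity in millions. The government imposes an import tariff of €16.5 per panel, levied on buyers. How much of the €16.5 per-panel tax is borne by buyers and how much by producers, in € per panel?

Buyers bear €5.5 per panel; producers bear €11 per panel.

Demand slope: (41 − 69)/(65 − 58) = -4, so Qd = 301 − 4P.
Supply slope: (83 − 81)/(62 − 61) = 2, so Qs = 2P − 41.
Without the tax, 301 − 4P = 2P − 41 gives 6P = 342, so P* = €57 and Q* = 73.
With the tax collected from buyers, demand (in seller-price terms) shifts: Qd = 301 − 4(P + 16.5).
New equilibrium: buyers pay €62.5, producers receive €46, Q = 51. (Wedge: Pb − Ps = 16.5.)
Burden on buyers: €5.5; on producers: €11. (They sum to €16.5.)
The less price-elastic side of the market bears the larger share of a per-unit tax.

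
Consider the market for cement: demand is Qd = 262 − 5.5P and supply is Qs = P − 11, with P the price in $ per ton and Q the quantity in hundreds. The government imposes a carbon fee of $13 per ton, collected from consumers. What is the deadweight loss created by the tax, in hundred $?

Without the tax, 262 − 5.5P = P − 11 gives 6.5P = 273, so P* = $42 and Q* = 31.
With the tax collected from consumers, demand (in seller-price terms) shifts: Qd = 262 − 5.5(P + 13).
Solving gives Q = 20 with consumers paying $44 and suppliers receiving $31 (the $13 wedge).
Quantity falls by |ΔQ| = |31 − 20| = 11.
DWL = ½ · t · |ΔQ| = ½ · 13 · 11 = $71.5.

Deadweight loss = $71.5 hundred.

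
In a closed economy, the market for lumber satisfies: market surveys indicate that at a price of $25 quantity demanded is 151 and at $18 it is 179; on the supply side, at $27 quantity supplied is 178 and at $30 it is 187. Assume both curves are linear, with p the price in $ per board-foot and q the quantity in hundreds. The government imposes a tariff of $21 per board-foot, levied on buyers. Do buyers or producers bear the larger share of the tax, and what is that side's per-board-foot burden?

Demand slope: (179 − 151)/(18 − 25) = -4, so qd = 251 − 4p.
Supply slope: (187 − 178)/(30 − 27) = 3, so qs = 3p + 97.
Without the tax, 251 − 4p = 3p + 97 gives 7p = 154, so p* = $22 and q* = 163.
With the tax collected from buyers, demand (in seller-price terms) shifts: qd = 251 − 4(p + 21).
New equilibrium: buyers pay $31, producers receive $10, q = 127. (Wedge: pb − ps = 21.)
Per-board-foot burden: buyers $9, producers $12.
Producers take the larger share because supply is less price-elastic here (demand slope 4 vs supply slope 3).

Producers bear the larger share: $12 per board-foot.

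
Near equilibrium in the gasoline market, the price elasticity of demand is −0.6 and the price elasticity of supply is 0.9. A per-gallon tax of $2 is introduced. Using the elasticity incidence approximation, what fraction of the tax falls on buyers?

Incidence ratio: buyers' share ≈ εs / (εs + |εd|) = 0.9 / (0.9 + 0.6) = 0.6.
Supply is the more elastic side, so buyers bear the larger share.

Buyers' share ≈ 0.6.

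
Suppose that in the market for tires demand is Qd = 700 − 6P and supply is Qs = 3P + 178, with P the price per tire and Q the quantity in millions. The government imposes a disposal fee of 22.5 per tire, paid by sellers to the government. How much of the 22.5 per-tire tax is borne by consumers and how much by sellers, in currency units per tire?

Without the tax, 700 − 6P = 3P + 178 gives 9P = 522, so P* = 58 and Q* = 352.
With the tax collected from sellers, supply shifts: Qs = 3(P − 22.5) + 178.
Solving gives Q = 307 with consumers paying 65.5 and sellers receiving 43 (the 22.5 wedge).
Burden on consumers: 7.5; on sellers: 15. (They sum to 22.5.)
The less price-elastic side of the market bears the larger share of a per-unit tax.

Consumers bear 7.5 per tire; sellers bear 15 per tire.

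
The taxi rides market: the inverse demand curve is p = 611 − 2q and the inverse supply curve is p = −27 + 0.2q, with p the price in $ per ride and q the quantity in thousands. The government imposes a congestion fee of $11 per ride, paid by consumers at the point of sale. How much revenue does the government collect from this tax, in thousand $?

Tax revenue = $3135 thousand.

Inverting to q(p) form: qd = 305.5 − 0.5p; qs = 5p + 135.
Before the tax: set 305.5 − 0.5p = 5p + 135 → p* = $31, q* = 290.
With the tax collected from consumers, demand (in seller-price terms) shifts: qd = 305.5 − 0.5(p + 11).
New equilibrium: consumers pay $41, suppliers receive $30, q = 285. (Wedge: pb − ps = 11.)
Revenue = t · Q = 11 · 285 = $3135.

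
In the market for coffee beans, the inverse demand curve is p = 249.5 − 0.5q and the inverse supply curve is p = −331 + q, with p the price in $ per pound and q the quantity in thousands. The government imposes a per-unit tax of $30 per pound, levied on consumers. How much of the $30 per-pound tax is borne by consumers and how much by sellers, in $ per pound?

Consumers bear $10 per pound; sellers bear $20 per pound.

Inverting to q(p) form: qd = 499 − 2p; qs = p + 331.
Before the tax: set 499 − 2p = p + 331 → p* = $56, q* = 387.
With the tax collected from consumers, demand (in seller-price terms) shifts: qd = 499 − 2(p + 30).
New equilibrium: consumers pay $66, sellers receive $36, q = 367. (Wedge: pb − ps = 30.)
Burden on consumers: $10; on sellers: $20. (They sum to $30.)
The less price-elastic side of the market bears the larger share of a per-unit tax.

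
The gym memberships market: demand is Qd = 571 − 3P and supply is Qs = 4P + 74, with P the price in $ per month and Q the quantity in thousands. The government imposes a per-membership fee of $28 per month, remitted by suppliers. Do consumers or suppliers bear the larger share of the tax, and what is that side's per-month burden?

Consumers bear the larger share: $16 per month.

Without the tax, 571 − 3P = 4P + 74 gives 7P = 497, so P* = $71 and Q* = 358.
With the tax collected from suppliers, supply shifts: Qs = 4(P − 28) + 74.
Solving gives Q = 310 with consumers paying $87 and suppliers receiving $59 (the $28 wedge).
Per-month burden: consumers $16, suppliers $12.
Consumers take the larger share because demand is less price-elastic here (demand slope 3 vs supply slope 4).
The less price-elastic side of the market bears the larger share of a per-unit tax.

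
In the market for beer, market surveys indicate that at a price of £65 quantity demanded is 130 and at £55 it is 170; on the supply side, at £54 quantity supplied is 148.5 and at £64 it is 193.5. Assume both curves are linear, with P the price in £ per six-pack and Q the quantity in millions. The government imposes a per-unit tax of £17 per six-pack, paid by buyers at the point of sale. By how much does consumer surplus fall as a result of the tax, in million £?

Consumer surplus falls by £1296 million.

Demand slope: (170 − 130)/(55 − 65) = -4, so Qd = 390 − 4P.
Supply slope: (193.5 − 148.5)/(64 − 54) = 4.5, so Qs = 4.5P − 94.5.
Without the tax, 390 − 4P = 4.5P − 94.5 gives 8.5P = 484.5, so P* = £57 and Q* = 162.
With the tax collected from buyers, demand (in seller-price terms) shifts: Qd = 390 − 4(P + 17).
Solving gives Q = 126 with buyers paying £66 and suppliers receiving £49 (the £17 wedge).
ΔCS is the trapezoid between Q = 126 and Q = 162 of height £9: ½ · (162 + 126) · 9 = £1296.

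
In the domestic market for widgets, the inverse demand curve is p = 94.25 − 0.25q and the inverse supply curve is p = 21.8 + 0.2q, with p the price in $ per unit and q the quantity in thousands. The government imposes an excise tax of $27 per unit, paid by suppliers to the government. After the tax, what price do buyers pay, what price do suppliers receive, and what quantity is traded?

Inverting to q(p) form: qd = 377 − 4p; qs = 5p − 109.
Without the tax, 377 − 4p = 5p − 109 gives 9p = 486, so p* = $54 and q* = 161.
With the tax collected from suppliers, supply shifts: qs = 5(p − 27) − 109.
Solving gives q = 101 with buyers paying $69 and suppliers receiving $42 (the $27 wedge).

Buyers pay $69; suppliers receive $42; quantity = 101.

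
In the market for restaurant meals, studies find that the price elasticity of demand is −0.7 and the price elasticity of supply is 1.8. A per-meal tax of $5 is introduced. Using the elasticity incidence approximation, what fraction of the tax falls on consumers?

Incidence ratio: consumers' share ≈ εs / (εs + |εd|) = 1.8 / (1.8 + 0.7) = 0.72.
Supply is the more elastic side, so consumers bear the larger share.

Consumers' share ≈ 0.72.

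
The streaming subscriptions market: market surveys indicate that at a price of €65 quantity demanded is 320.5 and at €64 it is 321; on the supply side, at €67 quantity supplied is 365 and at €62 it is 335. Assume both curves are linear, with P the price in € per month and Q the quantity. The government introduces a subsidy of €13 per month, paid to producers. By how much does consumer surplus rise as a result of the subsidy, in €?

Demand slope: (321 − 320.5)/(64 − 65) = -0.5, so Qd = 353 − 0.5P.
Supply slope: (335 − 365)/(62 − 67) = 6, so Qs = 6P − 37.
Without the subsidy, 353 − 0.5P = 6P − 37 gives 6.5P = 390, so P* = €60 and Q* = 323.
With a per-unit subsidy paid to producers, each receives P + 13 per unit sold, so supply becomes Qs = 6(P + 13) − 37.
New equilibrium: consumers pay €48, producers receive €61, Q = 329. (Wedge: Pb − Ps = −13.)
ΔCS is the trapezoid between Q = 329 and Q = 323 of height €12: ½ · (323 + 329) · 12 = €3912.

Consumer surplus rises by €3912.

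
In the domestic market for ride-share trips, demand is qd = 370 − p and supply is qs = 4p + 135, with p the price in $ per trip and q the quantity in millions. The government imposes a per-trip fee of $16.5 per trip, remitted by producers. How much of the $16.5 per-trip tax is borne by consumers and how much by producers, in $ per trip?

Before the tax: set 370 − p = 4p + 135 → p* = $47, q* = 323.
With the tax collected from producers, supply shifts: qs = 4(p − 16.5) + 135.
New equilibrium: consumers pay $60.2, producers receive $43.7, q = 309.8. (Wedge: pb − ps = 16.5.)
Burden on consumers: $13.2; on producers: $3.3. (They sum to $16.5.)

Consumers bear $13.2 per trip; producers bear $3.3 per trip.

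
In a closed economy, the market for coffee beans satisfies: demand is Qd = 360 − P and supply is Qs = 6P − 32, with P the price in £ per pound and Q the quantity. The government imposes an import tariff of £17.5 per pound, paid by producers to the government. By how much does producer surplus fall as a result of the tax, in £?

Without the tax, 360 − P = 6P − 32 gives 7P = 392, so P* = £56 and Q* = 304.
With the tax collected from producers, supply shifts: Qs = 6(P − 17.5) − 32.
Solving gives Q = 289 with consumers paying £71 and producers receiving £53.5 (the £17.5 wedge).
ΔPS is the trapezoid between Q = 289 and Q = 304 of height £2.5: ½ · (304 + 289) · 2.5 = £741.25.

Producer surplus falls by £741.25.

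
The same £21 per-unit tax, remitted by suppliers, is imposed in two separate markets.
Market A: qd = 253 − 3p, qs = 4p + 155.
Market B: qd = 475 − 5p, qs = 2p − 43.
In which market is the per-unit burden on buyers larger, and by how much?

Market A: pre-tax p* = £14, q* = 211; post-tax q = 175; per-unit burden on buyers = £12.
Market B: pre-tax p* = £74, q* = 105; post-tax q = 75; per-unit burden on buyers = £6.
Difference: £12 vs £6 → market A is larger by £6.

Market A, by £6.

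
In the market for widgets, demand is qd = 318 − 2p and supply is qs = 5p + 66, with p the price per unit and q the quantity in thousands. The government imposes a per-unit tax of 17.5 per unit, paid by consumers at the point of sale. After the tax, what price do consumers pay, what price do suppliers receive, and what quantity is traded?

Without the tax, 318 − 2p = 5p + 66 gives 7p = 252, so p* = 36 and q* = 246.
With the tax collected from consumers, demand (in seller-price terms) shifts: qd = 318 − 2(p + 17.5).
New equilibrium: consumers pay 48.5, suppliers receive 31, q = 221. (Wedge: pb − ps = 17.5.)

Consumers pay 48.5; suppliers receive 31; quantity = 221.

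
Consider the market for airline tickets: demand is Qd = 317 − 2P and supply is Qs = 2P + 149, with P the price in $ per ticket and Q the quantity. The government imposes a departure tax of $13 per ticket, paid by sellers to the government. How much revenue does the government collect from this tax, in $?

Tax revenue = $2860.

Without the tax, 317 − 2P = 2P + 149 gives 4P = 168, so P* = $42 and Q* = 233.
With the tax collected from sellers, supply shifts: Qs = 2(P − 13) + 149.
Solving gives Q = 220 with buyers paying $48.5 and sellers receiving $35.5 (the $13 wedge).
Revenue = t · Q = 13 · 220 = $2860.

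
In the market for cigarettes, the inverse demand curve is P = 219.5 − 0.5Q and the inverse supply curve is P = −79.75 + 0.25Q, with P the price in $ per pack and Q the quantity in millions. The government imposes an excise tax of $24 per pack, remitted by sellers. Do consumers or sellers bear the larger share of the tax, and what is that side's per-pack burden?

Consumers bear the larger share: $16 per pack.

Rewrite in direct form: Qd = 439 − 2P and Qs = 4P + 319.
Before the tax: set 439 − 2P = 4P + 319 → P* = $20, Q* = 399.
With the tax collected from sellers, supply shifts: Qs = 4(P − 24) + 319.
Solving gives Q = 367 with consumers paying $36 and sellers receiving $12 (the $24 wedge).
Per-pack burden: consumers $16, sellers $8.
Consumers take the larger share because demand is less price-elastic here (demand slope 2 vs supply slope 4).
The less price-elastic side of the market bears the larger share of a per-unit tax.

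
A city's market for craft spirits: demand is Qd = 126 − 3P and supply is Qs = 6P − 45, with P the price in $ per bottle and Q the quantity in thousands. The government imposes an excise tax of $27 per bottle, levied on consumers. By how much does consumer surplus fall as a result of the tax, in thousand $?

Without the tax, 126 − 3P = 6P − 45 gives 9P = 171, so P* = $19 and Q* = 69.
With the tax collected from consumers, demand (in seller-price terms) shifts: Qd = 126 − 3(P + 27).
New equilibrium: consumers pay $37, suppliers receive $10, Q = 15. (Wedge: Pb − Ps = 27.)
ΔCS is the trapezoid between Q = 15 and Q = 69 of height $18: ½ · (69 + 15) · 18 = $756.

Consumer surplus falls by $756 thousand.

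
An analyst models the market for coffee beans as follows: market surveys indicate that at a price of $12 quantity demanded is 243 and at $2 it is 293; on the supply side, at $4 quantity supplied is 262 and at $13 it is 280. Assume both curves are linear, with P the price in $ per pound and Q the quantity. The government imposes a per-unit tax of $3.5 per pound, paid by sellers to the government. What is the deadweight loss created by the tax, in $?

Demand slope: (293 − 243)/(2 − 12) = -5, so Qd = 303 − 5P.
Supply slope: (280 − 262)/(13 − 4) = 2, so Qs = 2P + 254.
Before the tax: set 303 − 5P = 2P + 254 → P* = $7, Q* = 268.
With the tax collected from sellers, supply shifts: Qs = 2(P − 3.5) + 254.
Solving gives Q = 263 with consumers paying $8 and sellers receiving $4.5 (the $3.5 wedge).
Quantity falls by |ΔQ| = |268 − 263| = 5.
DWL = ½ · t · |ΔQ| = ½ · 3.5 · 5 = $8.75.

Deadweight loss = $8.75.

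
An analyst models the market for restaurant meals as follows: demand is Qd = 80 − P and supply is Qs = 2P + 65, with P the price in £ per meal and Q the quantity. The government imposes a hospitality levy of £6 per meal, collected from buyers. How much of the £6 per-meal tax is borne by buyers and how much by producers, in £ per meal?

Without the tax, 80 − P = 2P + 65 gives 3P = 15, so P* = £5 and Q* = 75.
With the tax collected from buyers, demand (in seller-price terms) shifts: Qd = 80 − (P + 6).
New equilibrium: buyers pay £9, producers receive £3, Q = 71. (Wedge: Pb − Ps = 6.)
Burden on buyers: £4; on producers: £2. (They sum to £6.)
The less price-elastic side of the market bears the larger share of a per-unit tax.

Buyers bear £4 per meal; producers bear £2 per meal.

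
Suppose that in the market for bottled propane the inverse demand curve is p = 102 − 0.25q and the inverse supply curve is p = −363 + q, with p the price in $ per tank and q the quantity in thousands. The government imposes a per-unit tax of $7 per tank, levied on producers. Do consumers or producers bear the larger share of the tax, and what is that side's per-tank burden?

Inverting to q(p) form: qd = 408 − 4p; qs = p + 363.
Before the tax: set 408 − 4p = p + 363 → p* = $9, q* = 372.
With the tax collected from producers, supply shifts: qs = (p − 7) + 363.
New equilibrium: consumers pay $10.4, producers receive $3.4, q = 366.4. (Wedge: pb − ps = 7.)
Per-tank burden: consumers $1.4, producers $5.6.
Producers take the larger share because supply is less price-elastic here (demand slope 4 vs supply slope 1).
The less price-elastic side of the market bears the larger share of a per-unit tax.

Producers bear the larger share: $5.6 per tank.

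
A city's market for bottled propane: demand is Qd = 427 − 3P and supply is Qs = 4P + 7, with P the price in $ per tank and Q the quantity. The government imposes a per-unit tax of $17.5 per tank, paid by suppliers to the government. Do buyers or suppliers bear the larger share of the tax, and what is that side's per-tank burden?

Buyers bear the larger share: $10 per tank.

Before the tax: set 427 − 3P = 4P + 7 → P* = $60, Q* = 247.
With the tax collected from suppliers, supply shifts: Qs = 4(P − 17.5) + 7.
Solving gives Q = 217 with buyers paying $70 and suppliers receiving $52.5 (the $17.5 wedge).
Per-tank burden: buyers $10, suppliers $7.5.
Buyers take the larger share because demand is less price-elastic here (demand slope 3 vs supply slope 4).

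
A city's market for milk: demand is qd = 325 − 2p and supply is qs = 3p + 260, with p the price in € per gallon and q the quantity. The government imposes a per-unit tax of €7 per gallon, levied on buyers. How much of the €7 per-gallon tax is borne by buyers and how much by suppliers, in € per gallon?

Buyers bear €4.2 per gallon; suppliers bear €2.8 per gallon.

Before the tax: set 325 − 2p = 3p + 260 → p* = €13, q* = 299.
With the tax collected from buyers, demand (in seller-price terms) shifts: qd = 325 − 2(p + 7).
Solving gives q = 290.6 with buyers paying €17.2 and suppliers receiving €10.2 (the €7 wedge).
Burden on buyers: €4.2; on suppliers: €2.8. (They sum to €7.)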